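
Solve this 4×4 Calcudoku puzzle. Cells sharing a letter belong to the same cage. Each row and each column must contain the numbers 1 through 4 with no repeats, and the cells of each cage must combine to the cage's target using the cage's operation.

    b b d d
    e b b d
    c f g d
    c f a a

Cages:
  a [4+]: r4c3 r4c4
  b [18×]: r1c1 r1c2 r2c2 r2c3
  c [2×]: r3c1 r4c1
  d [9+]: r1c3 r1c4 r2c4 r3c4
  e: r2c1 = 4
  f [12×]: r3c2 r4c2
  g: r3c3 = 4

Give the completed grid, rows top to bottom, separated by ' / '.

3 1 2 4 / 4 2 3 1 / 1 3 4 2 / 2 4 1 3

Cage e is given, which forces r2c1 = 4.
G is a freebie, so r3c3 = 4.
Row 3 now contains 4, which forces r3c2 = 3.
Cage f's pair has product 12, which forces r4c2 = 4.
Cage b needs product 18, so r1c1 = 3.
Cage b has product 18, leaving r2c3 = 3.
Column 3 now contains 3, so r4c3 = 1.
Row 4 now contains 1, which forces r4c4 = 3.
Column 3 already has 1, so r1c3 = 2.
Cage d needs sum 9, which forces r1c4 = 4.
The two cells of cage c must have product 2, leaving r3c1 = 1.
1 is placed in row 3, so r3c4 = 2.
Row 4 now contains 1, leaving r4c1 = 2.
Row 1 now contains 2, which forces r1c2 = 1.
Cage b needs product 18, leaving r2c2 = 2.
2 is placed in column 4, so r2c4 = 1.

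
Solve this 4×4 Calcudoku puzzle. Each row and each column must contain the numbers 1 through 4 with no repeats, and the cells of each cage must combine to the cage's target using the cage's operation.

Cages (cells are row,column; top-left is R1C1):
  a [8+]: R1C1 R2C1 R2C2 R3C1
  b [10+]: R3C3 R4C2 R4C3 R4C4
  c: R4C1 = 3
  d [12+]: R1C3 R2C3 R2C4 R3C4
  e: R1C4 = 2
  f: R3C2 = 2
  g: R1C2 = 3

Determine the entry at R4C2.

4

G is a freebie; hence R1C2 = 3.
Cage e is a single given cell, which forces R1C4 = 2.
Cage f is given; hence R3C2 = 2.
C is a freebie, so R4C1 = 3.
The 4 cells of cage a must have sum 8; hence R2C1 = 2.
Column 2 now contains 2, which forces R2C2 = 1.
Cage b has sum 10, leaving R3C3 = 3.
1 is placed in column 2, leaving R4C2 = 4.
Cage b has sum 10, which forces R4C3 = 2.
4 is placed in row 4, leaving R4C4 = 1.
The 4 cells of cage d must have sum 12, so R1C3 = 1.
Column 3 now contains 3, which forces R2C3 = 4.
Cage d needs sum 12, so R2C4 = 3.
Column 4 already has 1, so R3C4 = 4.
Row 1 already has 1, which forces R1C1 = 4.
Row 3 now contains 4, leaving R3C1 = 1.
The full grid is 4 3 1 2 / 2 1 4 3 / 1 2 3 4 / 3 4 2 1.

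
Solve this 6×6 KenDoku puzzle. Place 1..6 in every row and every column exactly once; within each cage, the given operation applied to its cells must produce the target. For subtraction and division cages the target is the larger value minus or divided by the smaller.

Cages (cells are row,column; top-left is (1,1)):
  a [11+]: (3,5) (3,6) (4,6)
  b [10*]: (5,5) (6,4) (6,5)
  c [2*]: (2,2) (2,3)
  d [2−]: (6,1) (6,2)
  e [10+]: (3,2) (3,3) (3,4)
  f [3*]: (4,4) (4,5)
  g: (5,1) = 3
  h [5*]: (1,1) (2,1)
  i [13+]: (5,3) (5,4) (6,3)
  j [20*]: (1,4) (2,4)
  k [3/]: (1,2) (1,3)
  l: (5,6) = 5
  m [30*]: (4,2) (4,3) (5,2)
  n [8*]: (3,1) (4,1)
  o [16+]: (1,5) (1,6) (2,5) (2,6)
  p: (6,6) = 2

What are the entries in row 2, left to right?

5 2 1 4 3 6

G is a freebie, which forces (5,1) = 3.
L is a freebie, leaving (5,6) = 5.
Cage p is a single given cell, so (6,6) = 2.
Cage b has product 10, leaving (5,5) = 2.
In row 4, 2 can only go at (4,1), so (4,1) = 2.
2 is placed in column 1, leaving (3,1) = 4.
The 3 cells of cage a must have sum 11, leaving (4,6) = 4.
The only place for 4 in row 6 is (6,2).
The two cells of cage d must have difference 2, so (6,1) = 6.
Row 6 now contains 6, leaving (6,3) = 3.
Row 5 needs a 1, and only (5,2) is open for it.
Column 2 now contains 1, leaving (2,2) = 2.
Cage c needs two cells with product 2, so (2,3) = 1.
The two cells of cage h must have product 5, leaving (1,1) = 1.
Cage k needs two cells with quotient 3, which forces (1,2) = 6.
Cage k's pair has quotient 3, which forces (1,3) = 2.
6 is placed in row 1, so (1,6) = 3.
1 is placed in row 2, which forces (2,1) = 5.
Row 2 now contains 5, which forces (2,4) = 4.
Column 6 already has 3, which forces (2,6) = 6.
Column 6 now contains 6; hence (3,6) = 1.
Column 2 now contains 6; hence (4,2) = 5.
5 is placed in row 4, which forces (4,3) = 6.
6 is placed in column 3, leaving (5,3) = 4.
Column 4 already has 4, leaving (5,4) = 6.
Column 4 already has 4, so (1,4) = 5.
Cage o has sum 16, leaving (1,5) = 4.
Row 2 now contains 6, leaving (2,5) = 3.
Column 2 already has 5, so (3,2) = 3.
6 is placed in column 3, so (3,3) = 5.
Cage e has sum 10, which forces (3,4) = 2.
1 is placed in row 3, which forces (3,5) = 6.
3 is placed in column 5; hence (4,5) = 1.
Column 4 already has 5, leaving (6,4) = 1.
1 is placed in column 5; hence (6,5) = 5.
Row 4 now contains 1, so (4,4) = 3.
The full grid is 1 6 2 5 4 3 / 5 2 1 4 3 6 / 4 3 5 2 6 1 / 2 5 6 3 1 4 / 3 1 4 6 2 5 / 6 4 3 1 5 2.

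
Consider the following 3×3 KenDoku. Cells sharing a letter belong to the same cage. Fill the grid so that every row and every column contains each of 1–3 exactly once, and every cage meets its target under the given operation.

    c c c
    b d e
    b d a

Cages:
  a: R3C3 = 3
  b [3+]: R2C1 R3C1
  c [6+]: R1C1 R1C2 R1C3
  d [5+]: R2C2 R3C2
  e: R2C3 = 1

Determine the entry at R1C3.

Cage e is a single given cell, leaving R2C3 = 1.
Cage a is given, which forces R3C3 = 3.
Column 3 already has 3, which forces R1C3 = 2.
Row 2 already has 1, so R2C1 = 2.
Cage d needs two cells with sum 5, leaving R2C2 = 3.
Cage b needs two cells with sum 3, so R3C1 = 1.
Row 3 already has 3, which forces R3C2 = 2.
Column 1 already has 1; hence R1C1 = 3.
Column 2 already has 3, which forces R1C2 = 1.
The full grid is 3 1 2 / 2 3 1 / 1 2 3.

2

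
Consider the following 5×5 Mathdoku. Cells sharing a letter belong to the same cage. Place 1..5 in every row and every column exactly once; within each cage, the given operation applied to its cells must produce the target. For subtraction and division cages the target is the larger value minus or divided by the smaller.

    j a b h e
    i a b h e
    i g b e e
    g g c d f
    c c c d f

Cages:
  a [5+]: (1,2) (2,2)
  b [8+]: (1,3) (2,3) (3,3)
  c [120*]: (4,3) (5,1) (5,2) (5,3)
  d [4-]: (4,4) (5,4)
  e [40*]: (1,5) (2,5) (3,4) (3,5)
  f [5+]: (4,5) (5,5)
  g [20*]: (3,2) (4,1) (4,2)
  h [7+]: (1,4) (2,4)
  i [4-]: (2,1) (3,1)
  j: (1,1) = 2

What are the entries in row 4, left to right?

J is a freebie; hence (1,1) = 2.
In row 3, 3 can only go at (3,3), so (3,3) = 3.
The only place for 3 in row 2 is (2,4).
Cage h's pair has sum 7; hence (1,4) = 4.
Row 1 now contains 4; hence (1,3) = 1.
Row 1 now contains 1, leaving (1,5) = 5.
Cage b needs sum 8, so (2,3) = 4.
Row 1 now contains 1; hence (1,2) = 3.
Row 2 now contains 4; hence (2,2) = 2.
2 is placed in row 2; hence (2,5) = 1.
The 4 cells of cage e must have product 40, leaving (3,5) = 4.
3 is placed in column 2, which forces (5,2) = 4.
Row 2 already has 1; hence (2,1) = 5.
The two cells of cage i must have difference 4, which forces (3,1) = 1.
Row 3 already has 1, which forces (3,2) = 5.
The 4 cells of cage e must have product 40, so (3,4) = 2.
Cage g has product 20; hence (4,1) = 4.
5 is placed in column 2, so (4,2) = 1.
Row 4 already has 1; hence (4,4) = 5.
4 is placed in row 5, leaving (5,1) = 3.
Column 4 already has 5, so (5,4) = 1.
Row 5 now contains 3, so (5,5) = 2.
Row 4 now contains 5; hence (4,3) = 2.
Column 5 now contains 2, so (4,5) = 3.
Row 5 already has 2; hence (5,3) = 5.
The full grid is 2 3 1 4 5 / 5 2 4 3 1 / 1 5 3 2 4 / 4 1 2 5 3 / 3 4 5 1 2.

4 1 2 5 3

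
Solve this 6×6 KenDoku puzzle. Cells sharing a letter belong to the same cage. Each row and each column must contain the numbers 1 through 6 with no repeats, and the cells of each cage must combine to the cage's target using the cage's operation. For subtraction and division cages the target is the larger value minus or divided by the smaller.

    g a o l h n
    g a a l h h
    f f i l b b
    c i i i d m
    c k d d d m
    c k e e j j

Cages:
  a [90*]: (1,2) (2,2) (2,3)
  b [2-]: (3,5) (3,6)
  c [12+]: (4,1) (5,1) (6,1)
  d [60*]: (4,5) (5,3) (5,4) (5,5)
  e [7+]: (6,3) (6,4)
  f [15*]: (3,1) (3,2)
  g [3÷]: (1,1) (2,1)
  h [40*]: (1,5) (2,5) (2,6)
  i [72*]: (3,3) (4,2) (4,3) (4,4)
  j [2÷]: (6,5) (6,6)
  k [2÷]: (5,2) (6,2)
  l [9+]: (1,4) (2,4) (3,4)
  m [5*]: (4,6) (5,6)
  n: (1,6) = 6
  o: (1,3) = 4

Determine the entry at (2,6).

4

Cage o is a single given cell; hence (1,3) = 4.
N is a freebie, leaving (1,6) = 6.
In column 6, 3 can only go at (6,6), so (6,6) = 3.
Cage j needs two cells with quotient 2, which forces (6,5) = 6.
Cage k needs two cells with quotient 2, which forces (5,2) = 2.
In column 1, 4 can only go at (6,1), so (6,1) = 4.
Row 6 now contains 4, so (6,2) = 1.
In column 2, 4 can only go at (4,2), so (4,2) = 4.
The only place for 6 in column 2 is (2,2).
Column 1 needs a 2, and only (4,1) is open for it.
Cage c has sum 12, which forces (5,1) = 6.
The only place for 5 in column 1 is (3,1).
Row 3 now contains 5; hence (3,2) = 3.
Column 2 already has 3, leaving (1,2) = 5.
Row 1 already has 5, leaving (1,5) = 2.
Cage a has product 90, so (2,3) = 3.
2 is placed in column 5, leaving (3,5) = 4.
4 is placed in row 3, so (3,6) = 2.
The two cells of cage g must have quotient 3; hence (1,1) = 3.
3 is placed in row 1, which forces (1,4) = 1.
Row 2 now contains 3, which forces (2,1) = 1.
Column 5 already has 4; hence (2,5) = 5.
The 3 cells of cage h must have product 40, so (2,6) = 4.
1 is placed in column 4; hence (3,4) = 6.
Cage i has product 72, leaving (4,4) = 3.
Row 4 now contains 3; hence (4,5) = 1.
Row 4 already has 1; hence (4,6) = 5.
Cage d needs product 60, which forces (5,4) = 4.
Column 5 already has 1, which forces (5,5) = 3.
5 is placed in column 6, so (5,6) = 1.
5 is placed in row 2, so (2,4) = 2.
Row 3 already has 6, so (3,3) = 1.
Row 4 already has 1, leaving (4,3) = 6.
Row 5 already has 1, leaving (5,3) = 5.
Column 3 now contains 5, which forces (6,3) = 2.
2 is placed in column 4, which forces (6,4) = 5.
Filled in: 3 5 4 1 2 6 / 1 6 3 2 5 4 / 5 3 1 6 4 2 / 2 4 6 3 1 5 / 6 2 5 4 3 1 / 4 1 2 5 6 3.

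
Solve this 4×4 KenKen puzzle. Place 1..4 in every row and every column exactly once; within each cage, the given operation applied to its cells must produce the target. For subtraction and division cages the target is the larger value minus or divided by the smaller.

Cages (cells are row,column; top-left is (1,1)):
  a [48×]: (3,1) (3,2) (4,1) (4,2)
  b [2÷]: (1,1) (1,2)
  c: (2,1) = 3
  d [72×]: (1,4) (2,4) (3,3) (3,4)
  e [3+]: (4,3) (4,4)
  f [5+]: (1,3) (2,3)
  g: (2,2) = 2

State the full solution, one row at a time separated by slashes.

Cage c is given, leaving (2,1) = 3.
G is a freebie, so (2,2) = 2.
Row 2 already has 2, leaving (2,4) = 4.
The 4 cells of cage d must have product 72, so (3,3) = 3.
4 is placed in column 4, which forces (3,4) = 2.
Column 4 now contains 2, which forces (4,4) = 1.
Cage b needs two cells with quotient 2; hence (1,1) = 2.
The two cells of cage f must have sum 5; hence (1,3) = 4.
Column 4 now contains 2, so (1,4) = 3.
4 is placed in row 2, which forces (2,3) = 1.
The 4 cells of cage a must have product 48, so (3,1) = 1.
The 4 cells of cage a must have product 48, so (3,2) = 4.
Cage a needs product 48; hence (4,1) = 4.
Cage a needs product 48, leaving (4,2) = 3.
Row 4 now contains 1, so (4,3) = 2.
4 is placed in row 1, leaving (1,2) = 1.

2 1 4 3 / 3 2 1 4 / 1 4 3 2 / 4 3 2 1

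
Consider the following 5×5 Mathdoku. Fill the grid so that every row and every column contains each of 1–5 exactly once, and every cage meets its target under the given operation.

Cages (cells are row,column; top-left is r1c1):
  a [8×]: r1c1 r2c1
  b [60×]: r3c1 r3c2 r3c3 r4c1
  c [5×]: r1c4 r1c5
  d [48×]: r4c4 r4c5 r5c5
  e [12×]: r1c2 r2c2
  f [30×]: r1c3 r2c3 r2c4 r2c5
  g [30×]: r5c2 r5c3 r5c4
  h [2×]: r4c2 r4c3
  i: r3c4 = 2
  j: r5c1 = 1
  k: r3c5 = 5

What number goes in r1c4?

Cage i is a single given cell, so r3c4 = 2.
Cage k is given, which forces r3c5 = 5.
Cage d has product 48, which forces r4c4 = 4.
Cage d needs product 48, so r4c5 = 3.
Cage j is a single given cell; hence r5c1 = 1.
Cage d needs product 48, so r5c5 = 4.
Cage c's pair has product 5, so r1c4 = 5.
Column 5 already has 5, which forces r1c5 = 1.
Column 5 already has 1, which forces r2c5 = 2.
The 4 cells of cage b must have product 60, so r4c1 = 5.
Column 4 already has 5, which forces r5c4 = 3.
Cage a needs two cells with product 8, which forces r1c1 = 2.
The 4 cells of cage f must have product 30, so r1c3 = 3.
Row 2 now contains 2, so r2c1 = 4.
Row 2 already has 4; hence r2c2 = 3.
Cage f needs product 30, which forces r2c3 = 5.
Column 4 now contains 3, so r2c4 = 1.
Column 1 now contains 4, leaving r3c1 = 3.
5 is placed in column 3; hence r5c3 = 2.
3 is placed in row 1, leaving r1c2 = 4.
Column 2 already has 4, so r3c2 = 1.
1 is placed in row 3, so r3c3 = 4.
Cage h needs two cells with product 2; hence r4c2 = 2.
Column 3 now contains 2, so r4c3 = 1.
Row 5 already has 2; hence r5c2 = 5.
Filled in: 2 4 3 5 1 / 4 3 5 1 2 / 3 1 4 2 5 / 5 2 1 4 3 / 1 5 2 3 4.

5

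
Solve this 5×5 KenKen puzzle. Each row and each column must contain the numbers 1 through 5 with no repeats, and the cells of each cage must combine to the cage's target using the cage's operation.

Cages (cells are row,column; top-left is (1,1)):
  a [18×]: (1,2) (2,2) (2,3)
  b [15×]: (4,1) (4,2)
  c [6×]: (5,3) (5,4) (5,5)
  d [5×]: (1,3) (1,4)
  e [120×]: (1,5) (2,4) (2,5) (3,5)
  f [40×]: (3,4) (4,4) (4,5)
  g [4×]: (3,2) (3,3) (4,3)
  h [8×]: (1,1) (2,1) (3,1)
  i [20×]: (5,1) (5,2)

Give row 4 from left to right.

3 5 1 2 4

Cage a has product 18, so (1,2) = 3.
The 3 cells of cage a must have product 18, which forces (2,2) = 2.
The 3 cells of cage a must have product 18, leaving (2,3) = 3.
2 is placed in column 2; hence (3,2) = 1.
Row 3 already has 1, which forces (3,3) = 4.
Column 2 already has 3, leaving (4,2) = 5.
Column 2 already has 5; hence (5,2) = 4.
Cage e has product 120, leaving (1,5) = 2.
Row 3 now contains 4, which forces (3,1) = 2.
The 3 cells of cage f must have product 40, so (3,4) = 5.
The 4 cells of cage e must have product 120, so (3,5) = 3.
5 is placed in row 4, so (4,1) = 3.
Cage g has product 4, leaving (4,3) = 1.
2 is placed in column 5, so (4,5) = 4.
Row 5 already has 4; hence (5,1) = 5.
Column 3 now contains 1, which forces (5,3) = 2.
3 is placed in column 5, which forces (5,5) = 1.
Column 3 now contains 1; hence (1,3) = 5.
Column 4 already has 5, which forces (1,4) = 1.
Column 4 already has 5, so (2,4) = 4.
Column 5 already has 4, which forces (2,5) = 5.
Row 4 already has 4; hence (4,4) = 2.
Row 5 now contains 1, which forces (5,4) = 3.
Row 1 already has 1; hence (1,1) = 4.
Row 2 now contains 4; hence (2,1) = 1.
Completed grid: 4 3 5 1 2 / 1 2 3 4 5 / 2 1 4 5 3 / 3 5 1 2 4 / 5 4 2 3 1.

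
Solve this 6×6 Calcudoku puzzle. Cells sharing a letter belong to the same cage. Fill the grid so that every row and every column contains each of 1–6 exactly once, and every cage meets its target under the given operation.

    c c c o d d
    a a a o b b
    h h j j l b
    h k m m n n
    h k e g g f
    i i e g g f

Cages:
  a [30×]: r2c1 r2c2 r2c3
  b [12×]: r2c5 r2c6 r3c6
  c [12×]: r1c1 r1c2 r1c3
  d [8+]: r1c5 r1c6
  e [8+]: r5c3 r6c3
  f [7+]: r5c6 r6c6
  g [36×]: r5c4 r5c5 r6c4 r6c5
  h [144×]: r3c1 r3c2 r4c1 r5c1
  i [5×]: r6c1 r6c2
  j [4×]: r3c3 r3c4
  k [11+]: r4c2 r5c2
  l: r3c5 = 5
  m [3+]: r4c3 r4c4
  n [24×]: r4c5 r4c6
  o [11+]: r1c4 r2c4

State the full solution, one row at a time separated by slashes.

1 4 3 5 2 6 / 2 3 5 6 4 1 / 6 2 4 1 5 3 / 3 5 1 2 6 4 / 4 6 2 3 1 5 / 5 1 6 4 3 2

L is a freebie, leaving r3c5 = 5.
Row 4 needs a 3, and only r4c1 is open for it.
In row 3, 3 can only go at r3c6, so r3c6 = 3.
Row 4 needs a 5, and only r4c2 is open for it.
Column 2 already has 5, which forces r5c2 = 6.
Cage i's pair has product 5, leaving r6c1 = 5.
Column 2 already has 5, which forces r6c2 = 1.
Cage a has product 30, which forces r2c1 = 2.
Cage a needs product 30, leaving r2c2 = 3.
Cage a needs product 30, so r2c3 = 5.
Row 2 already has 5; hence r2c4 = 6.
The 4 cells of cage h must have product 144, leaving r3c1 = 6.
Column 1 now contains 2, so r5c1 = 4.
5 is placed in column 3, which forces r5c3 = 2.
Column 1 now contains 4; hence r1c1 = 1.
6 is placed in column 4, so r1c4 = 5.
The 4 cells of cage h must have product 144, so r3c2 = 2.
Column 3 now contains 2, so r4c3 = 1.
Cage m's pair has sum 3; hence r4c4 = 2.
Cage e needs two cells with sum 8; hence r6c3 = 6.
Row 6 now contains 6, leaving r6c6 = 2.
Column 2 now contains 2, so r1c2 = 4.
Column 3 now contains 6, leaving r1c3 = 3.
The two cells of cage d must have sum 8, which forces r1c5 = 2.
2 is placed in column 6, so r1c6 = 6.
Column 3 already has 1, which forces r3c3 = 4.
Cage j's pair has product 4, which forces r3c4 = 1.
Column 6 already has 6, which forces r4c6 = 4.
1 is placed in column 4, so r5c4 = 3.
Row 5 already has 3, so r5c5 = 1.
The two cells of cage f must have sum 7, which forces r5c6 = 5.
Column 4 already has 3; hence r6c4 = 4.
Row 6 now contains 4, which forces r6c5 = 3.
Column 5 now contains 1, leaving r2c5 = 4.
Column 6 now contains 4, so r2c6 = 1.
4 is placed in row 4, leaving r4c5 = 6.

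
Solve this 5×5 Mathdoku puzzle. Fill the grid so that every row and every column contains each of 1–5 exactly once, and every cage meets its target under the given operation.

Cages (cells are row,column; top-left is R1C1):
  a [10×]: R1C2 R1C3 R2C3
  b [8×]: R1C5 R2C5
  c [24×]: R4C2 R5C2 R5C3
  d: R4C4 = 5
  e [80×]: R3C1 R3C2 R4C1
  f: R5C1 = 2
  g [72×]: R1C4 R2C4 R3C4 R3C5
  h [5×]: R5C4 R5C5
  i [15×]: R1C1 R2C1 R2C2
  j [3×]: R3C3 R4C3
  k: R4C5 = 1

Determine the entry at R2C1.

Cage e needs product 80; hence R3C1 = 5.
The 3 cells of cage e must have product 80, which forces R3C2 = 4.
Row 3 already has 4, which forces R3C4 = 2.
The 4 cells of cage g must have product 72; hence R3C5 = 3.
Cage e needs product 80, leaving R4C1 = 4.
Cage d is a single given cell; hence R4C4 = 5.
Cage k is given; hence R4C5 = 1.
F is a freebie, which forces R5C1 = 2.
Row 5 already has 2; hence R5C2 = 3.
3 is placed in row 5, leaving R5C3 = 4.
5 is placed in column 4; hence R5C4 = 1.
1 is placed in column 5, leaving R5C5 = 5.
Cage i needs product 15, which forces R2C2 = 5.
Row 3 already has 3, so R3C3 = 1.
Column 2 now contains 3, leaving R4C2 = 2.
1 is placed in row 4; hence R4C3 = 3.
Column 2 now contains 2; hence R1C2 = 1.
The 3 cells of cage a must have product 10; hence R1C3 = 5.
Column 3 now contains 1, so R2C3 = 2.
Row 2 now contains 2; hence R2C5 = 4.
Row 1 now contains 1, leaving R1C1 = 3.
Cage g needs product 72, leaving R1C4 = 4.
Column 5 already has 4; hence R1C5 = 2.
Cage i has product 15; hence R2C1 = 1.
Row 2 already has 4, so R2C4 = 3.
Filled in: 3 1 5 4 2 / 1 5 2 3 4 / 5 4 1 2 3 / 4 2 3 5 1 / 2 3 4 1 5.

1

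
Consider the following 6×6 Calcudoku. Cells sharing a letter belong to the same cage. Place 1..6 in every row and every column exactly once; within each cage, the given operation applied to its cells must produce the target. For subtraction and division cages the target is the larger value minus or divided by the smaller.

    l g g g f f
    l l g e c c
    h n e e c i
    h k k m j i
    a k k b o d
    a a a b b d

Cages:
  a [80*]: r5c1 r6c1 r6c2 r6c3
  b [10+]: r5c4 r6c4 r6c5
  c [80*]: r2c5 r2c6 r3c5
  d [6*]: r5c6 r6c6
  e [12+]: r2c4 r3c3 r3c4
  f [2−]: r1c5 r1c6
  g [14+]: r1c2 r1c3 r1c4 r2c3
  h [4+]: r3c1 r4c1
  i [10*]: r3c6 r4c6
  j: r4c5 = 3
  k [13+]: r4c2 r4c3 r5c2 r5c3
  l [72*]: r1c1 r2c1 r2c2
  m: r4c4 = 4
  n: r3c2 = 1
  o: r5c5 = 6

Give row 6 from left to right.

5 4 1 3 2 6

Cage c has product 80; hence r2c5 = 5.
Cage c has product 80, so r2c6 = 4.
N is a freebie, which forces r3c2 = 1.
Cage c needs product 80, so r3c5 = 4.
Cage m is given, which forces r4c4 = 4.
J is a freebie, which forces r4c5 = 3.
Cage o is a single given cell, leaving r5c5 = 6.
Cage f needs two cells with difference 2; hence r1c5 = 1.
Cage f needs two cells with difference 2; hence r1c6 = 3.
1 is placed in row 3, so r3c1 = 3.
3 is placed in row 4, so r4c1 = 1.
1 is placed in column 5, which forces r6c5 = 2.
2 is placed in row 6; hence r6c6 = 6.
The 3 cells of cage e must have sum 12, leaving r2c4 = 1.
Cage a needs product 80; hence r5c1 = 4.
The two cells of cage d must have product 6, so r5c6 = 1.
The 4 cells of cage a must have product 80; hence r6c1 = 5.
The 4 cells of cage a must have product 80, which forces r6c2 = 4.
Cage a has product 80, so r6c3 = 1.
Row 6 already has 5, leaving r6c4 = 3.
Column 1 now contains 4; hence r1c1 = 6.
Cage g has sum 14, which forces r1c3 = 4.
Cage l has product 72, which forces r2c1 = 2.
The 3 cells of cage l must have product 72; hence r2c2 = 6.
2 is placed in row 2, so r2c3 = 3.
Column 2 now contains 6, leaving r4c2 = 2.
Row 4 already has 2, which forces r4c3 = 6.
Row 4 already has 2, which forces r4c6 = 5.
Column 2 already has 2, leaving r5c2 = 3.
Column 3 now contains 3, so r5c3 = 2.
Column 4 now contains 3, which forces r5c4 = 5.
Column 2 already has 2; hence r1c2 = 5.
Column 4 already has 5, which forces r1c4 = 2.
Column 3 already has 6; hence r3c3 = 5.
Column 4 already has 5, leaving r3c4 = 6.
Column 6 already has 5, so r3c6 = 2.
Filled in: 6 5 4 2 1 3 / 2 6 3 1 5 4 / 3 1 5 6 4 2 / 1 2 6 4 3 5 / 4 3 2 5 6 1 / 5 4 1 3 2 6.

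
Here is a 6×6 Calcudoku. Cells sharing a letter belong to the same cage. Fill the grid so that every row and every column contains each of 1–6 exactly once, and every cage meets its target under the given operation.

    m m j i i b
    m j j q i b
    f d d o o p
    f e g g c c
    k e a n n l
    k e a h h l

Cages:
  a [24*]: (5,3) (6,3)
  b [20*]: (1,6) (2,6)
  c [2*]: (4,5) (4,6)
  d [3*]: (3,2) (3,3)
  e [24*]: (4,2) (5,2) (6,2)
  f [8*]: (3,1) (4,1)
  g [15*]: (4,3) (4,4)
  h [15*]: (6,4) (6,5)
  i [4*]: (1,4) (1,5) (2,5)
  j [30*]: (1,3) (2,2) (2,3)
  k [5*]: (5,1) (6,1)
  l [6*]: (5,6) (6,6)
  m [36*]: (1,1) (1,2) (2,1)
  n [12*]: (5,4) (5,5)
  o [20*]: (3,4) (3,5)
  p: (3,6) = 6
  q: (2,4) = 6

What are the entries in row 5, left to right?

Q is a freebie, which forces (2,4) = 6.
Cage p is a single given cell; hence (3,6) = 6.
In row 2, 4 can only go at (2,6), so (2,6) = 4.
4 is placed in column 6; hence (1,6) = 5.
Row 3 needs a 2, and only (3,1) is open for it.
Column 1 already has 2, which forces (2,1) = 3.
Column 1 already has 2, so (4,1) = 4.
4 is placed in column 1, so (1,1) = 6.
Cage m has product 36; hence (1,2) = 2.
Row 1 now contains 6, which forces (1,3) = 3.
Row 1 now contains 2, leaving (1,4) = 1.
Row 1 now contains 1; hence (1,5) = 4.
Column 3 now contains 3, which forces (3,3) = 1.
4 is placed in column 5; hence (3,5) = 5.
Column 3 now contains 3, leaving (4,3) = 5.
Row 4 now contains 5; hence (4,4) = 3.
3 is placed in column 4, which forces (6,4) = 5.
Column 5 now contains 5, which forces (6,5) = 3.
3 is placed in row 6, leaving (6,6) = 2.
Cage j has product 30, so (2,2) = 5.
Column 3 already has 5, leaving (2,3) = 2.
Cage i needs product 4, so (2,5) = 1.
Row 3 already has 1, which forces (3,2) = 3.
Row 3 now contains 5, which forces (3,4) = 4.
The two cells of cage c must have product 2, so (4,5) = 2.
2 is placed in column 6, which forces (4,6) = 1.
The two cells of cage k must have product 5, leaving (5,1) = 5.
Cage n needs two cells with product 12, so (5,4) = 2.
3 is placed in column 5, which forces (5,5) = 6.
2 is placed in column 6, so (5,6) = 3.
5 is placed in row 6, so (6,1) = 1.
Row 4 already has 1, so (4,2) = 6.
The 3 cells of cage e must have product 24; hence (5,2) = 1.
Row 5 already has 6, so (5,3) = 4.
The 3 cells of cage e must have product 24, so (6,2) = 4.
Cage a's pair has product 24, so (6,3) = 6.
The full grid is 6 2 3 1 4 5 / 3 5 2 6 1 4 / 2 3 1 4 5 6 / 4 6 5 3 2 1 / 5 1 4 2 6 3 / 1 4 6 5 3 2.

5 1 4 2 6 3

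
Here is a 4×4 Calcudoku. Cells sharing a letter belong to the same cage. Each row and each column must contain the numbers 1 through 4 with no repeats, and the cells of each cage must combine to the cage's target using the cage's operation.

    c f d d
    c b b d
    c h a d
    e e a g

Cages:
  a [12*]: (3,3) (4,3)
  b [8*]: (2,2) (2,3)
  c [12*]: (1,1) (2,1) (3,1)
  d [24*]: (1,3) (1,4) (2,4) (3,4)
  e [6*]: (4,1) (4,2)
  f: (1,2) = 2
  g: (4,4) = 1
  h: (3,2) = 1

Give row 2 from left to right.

1 4 2 3

Cage f is given; hence (1,2) = 2.
2 is placed in column 2; hence (2,2) = 4.
Row 2 now contains 4; hence (2,3) = 2.
H is a freebie, so (3,2) = 1.
2 is placed in column 2, so (4,2) = 3.
Row 4 now contains 3, leaving (4,3) = 4.
Cage g is a single given cell, which forces (4,4) = 1.
Cage d needs product 24; hence (1,3) = 1.
The 4 cells of cage d must have product 24, leaving (1,4) = 4.
Column 4 now contains 1, leaving (2,4) = 3.
Column 3 now contains 4, so (3,3) = 3.
Cage d has product 24; hence (3,4) = 2.
Row 4 now contains 3, leaving (4,1) = 2.
4 is placed in row 1, which forces (1,1) = 3.
Row 2 now contains 3, which forces (2,1) = 1.
Row 3 already has 3, so (3,1) = 4.
Completed grid: 3 2 1 4 / 1 4 2 3 / 4 1 3 2 / 2 3 4 1.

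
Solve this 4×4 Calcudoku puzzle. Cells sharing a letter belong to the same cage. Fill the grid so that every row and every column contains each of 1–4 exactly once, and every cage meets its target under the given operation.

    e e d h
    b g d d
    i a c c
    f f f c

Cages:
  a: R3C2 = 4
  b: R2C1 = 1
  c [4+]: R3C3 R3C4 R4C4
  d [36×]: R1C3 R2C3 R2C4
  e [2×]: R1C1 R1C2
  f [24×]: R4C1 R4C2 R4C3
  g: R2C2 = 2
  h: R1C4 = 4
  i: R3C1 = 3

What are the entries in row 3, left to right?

3 4 1 2

Cage d needs product 36, which forces R1C3 = 3.
Cage h is given, leaving R1C4 = 4.
B is a freebie, which forces R2C1 = 1.
Cage g is a single given cell; hence R2C2 = 2.
The 3 cells of cage d must have product 36; hence R2C3 = 4.
The 3 cells of cage d must have product 36, so R2C4 = 3.
Cage i is a single given cell, so R3C1 = 3.
Cage a is given, so R3C2 = 4.
The 3 cells of cage c must have sum 4; hence R3C3 = 1.
Cage c has sum 4, so R3C4 = 2.
Column 2 already has 4; hence R4C2 = 3.
Column 3 already has 4, leaving R4C3 = 2.
Cage c needs sum 4, which forces R4C4 = 1.
Column 1 now contains 1, so R1C1 = 2.
Column 2 already has 2, leaving R1C2 = 1.
Row 4 now contains 2, so R4C1 = 4.
Filled in: 2 1 3 4 / 1 2 4 3 / 3 4 1 2 / 4 3 2 1.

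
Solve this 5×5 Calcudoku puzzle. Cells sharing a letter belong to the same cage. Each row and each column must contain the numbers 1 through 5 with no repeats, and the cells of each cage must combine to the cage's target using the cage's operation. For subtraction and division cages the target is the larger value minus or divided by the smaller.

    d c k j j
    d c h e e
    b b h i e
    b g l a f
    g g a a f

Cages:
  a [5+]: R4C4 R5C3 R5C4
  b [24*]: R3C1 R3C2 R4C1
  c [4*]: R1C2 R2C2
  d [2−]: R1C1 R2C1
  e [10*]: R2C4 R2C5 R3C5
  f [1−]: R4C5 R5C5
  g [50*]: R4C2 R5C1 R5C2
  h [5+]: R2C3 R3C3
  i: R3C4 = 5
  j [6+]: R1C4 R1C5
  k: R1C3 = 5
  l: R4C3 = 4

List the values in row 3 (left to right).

Cage k is a single given cell; hence R1C3 = 5.
Cage i is given, leaving R3C4 = 5.
Cage g needs product 50; hence R4C2 = 5.
L is a freebie, leaving R4C3 = 4.
Cage g needs product 50, leaving R5C1 = 5.
Cage g has product 50; hence R5C2 = 2.
2 is placed in row 5, leaving R5C3 = 1.
Row 5 already has 1, which forces R5C4 = 3.
Row 5 already has 3, so R5C5 = 4.
Cage j's pair has sum 6, leaving R1C4 = 4.
The two cells of cage j must have sum 6; hence R1C5 = 2.
Cage e has product 10, which forces R2C5 = 5.
Column 5 now contains 2, which forces R3C5 = 1.
The 3 cells of cage a must have sum 5, which forces R4C4 = 1.
The two cells of cage f must have difference 1, leaving R4C5 = 3.
Row 1 already has 4, which forces R1C2 = 1.
The two cells of cage c must have product 4; hence R2C2 = 4.
Column 4 now contains 1; hence R2C4 = 2.
4 is placed in column 2, so R3C2 = 3.
Row 3 already has 3, which forces R3C3 = 2.
Row 4 already has 3, which forces R4C1 = 2.
1 is placed in row 1, so R1C1 = 3.
The two cells of cage d must have difference 2; hence R2C1 = 1.
2 is placed in row 2, so R2C3 = 3.
Row 3 already has 3, leaving R3C1 = 4.
The full grid is 3 1 5 4 2 / 1 4 3 2 5 / 4 3 2 5 1 / 2 5 4 1 3 / 5 2 1 3 4.

4 3 2 5 1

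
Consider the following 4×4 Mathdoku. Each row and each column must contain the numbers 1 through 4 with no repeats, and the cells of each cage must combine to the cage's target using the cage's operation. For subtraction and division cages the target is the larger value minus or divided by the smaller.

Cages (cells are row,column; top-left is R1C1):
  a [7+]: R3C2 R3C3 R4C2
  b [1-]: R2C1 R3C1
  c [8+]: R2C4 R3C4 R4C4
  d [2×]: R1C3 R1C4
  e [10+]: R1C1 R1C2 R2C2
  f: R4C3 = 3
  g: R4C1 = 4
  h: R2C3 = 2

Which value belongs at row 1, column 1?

3

Cage h is given, leaving R2C3 = 2.
Cage g is a single given cell, so R4C1 = 4.
F is a freebie, which forces R4C3 = 3.
3 is placed in row 4, so R4C4 = 1.
4 is placed in column 1; hence R1C1 = 3.
The 3 cells of cage e must have sum 10, leaving R1C2 = 4.
Column 3 already has 2, leaving R1C3 = 1.
Column 4 already has 1, so R1C4 = 2.
Column 1 already has 3, leaving R2C1 = 1.
The 3 cells of cage e must have sum 10, which forces R2C2 = 3.
3 is placed in row 2, leaving R2C4 = 4.
Cage b needs two cells with difference 1, which forces R3C1 = 2.
Column 2 already has 4; hence R3C2 = 1.
Column 3 now contains 1, which forces R3C3 = 4.
Column 4 now contains 4, which forces R3C4 = 3.
Row 4 already has 1, so R4C2 = 2.
Completed grid: 3 4 1 2 / 1 3 2 4 / 2 1 4 3 / 4 2 3 1.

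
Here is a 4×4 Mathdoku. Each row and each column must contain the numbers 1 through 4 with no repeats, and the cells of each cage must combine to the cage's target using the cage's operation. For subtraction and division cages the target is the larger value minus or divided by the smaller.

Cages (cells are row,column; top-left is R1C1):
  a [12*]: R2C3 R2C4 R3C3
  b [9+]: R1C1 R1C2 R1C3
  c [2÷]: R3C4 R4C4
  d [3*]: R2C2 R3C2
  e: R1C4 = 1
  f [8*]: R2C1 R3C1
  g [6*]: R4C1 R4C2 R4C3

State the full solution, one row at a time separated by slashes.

3 4 2 1 / 2 1 4 3 / 4 3 1 2 / 1 2 3 4

Cage e is given, leaving R1C4 = 1.
Row 4 needs a 4, and only R4C4 is open for it.
4 is placed in column 4, leaving R3C4 = 2.
The two cells of cage f must have product 8, leaving R2C1 = 2.
Column 4 already has 2, leaving R2C4 = 3.
Row 3 already has 2, leaving R3C1 = 4.
Row 3 now contains 4; hence R3C3 = 1.
4 is placed in column 1; hence R1C1 = 3.
Row 2 already has 3; hence R2C2 = 1.
Column 3 now contains 1, which forces R2C3 = 4.
Row 3 already has 1, which forces R3C2 = 3.
Column 1 now contains 3, so R4C1 = 1.
3 is placed in column 2, leaving R4C2 = 2.
2 is placed in row 4; hence R4C3 = 3.
2 is placed in column 2, so R1C2 = 4.
Column 3 now contains 4, leaving R1C3 = 2.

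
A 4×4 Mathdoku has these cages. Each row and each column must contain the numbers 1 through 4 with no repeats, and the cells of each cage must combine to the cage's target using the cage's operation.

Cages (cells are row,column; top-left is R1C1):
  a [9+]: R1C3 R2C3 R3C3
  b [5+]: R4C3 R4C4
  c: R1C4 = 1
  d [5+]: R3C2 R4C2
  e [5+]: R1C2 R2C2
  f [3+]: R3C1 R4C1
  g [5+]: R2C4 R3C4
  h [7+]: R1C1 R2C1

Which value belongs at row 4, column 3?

1

Cage c is given; hence R1C4 = 1.
In row 2, 1 can only go at R2C2, so R2C2 = 1.
The two cells of cage e must have sum 5, which forces R1C2 = 4.
Row 1 already has 4, which forces R1C1 = 3.
Row 1 already has 3; hence R1C3 = 2.
Cage h's pair has sum 7, which forces R2C1 = 4.
Row 2 already has 4, leaving R2C3 = 3.
Row 2 now contains 3; hence R2C4 = 2.
3 is placed in column 3, so R3C3 = 4.
Column 4 already has 2; hence R3C4 = 3.
3 is placed in column 3, which forces R4C3 = 1.
3 is placed in column 4, which forces R4C4 = 4.
Cage f needs two cells with sum 3, which forces R3C1 = 1.
Row 3 now contains 3; hence R3C2 = 2.
Row 4 now contains 1; hence R4C1 = 2.
The two cells of cage d must have sum 5; hence R4C2 = 3.
Completed grid: 3 4 2 1 / 4 1 3 2 / 1 2 4 3 / 2 3 1 4.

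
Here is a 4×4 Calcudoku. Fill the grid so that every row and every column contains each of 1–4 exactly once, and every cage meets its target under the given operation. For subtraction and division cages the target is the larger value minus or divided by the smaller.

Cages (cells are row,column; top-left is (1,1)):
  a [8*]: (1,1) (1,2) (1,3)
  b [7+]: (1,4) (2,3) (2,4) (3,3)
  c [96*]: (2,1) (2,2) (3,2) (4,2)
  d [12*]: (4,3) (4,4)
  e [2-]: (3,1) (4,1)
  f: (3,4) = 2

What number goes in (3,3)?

Cage c has product 96; hence (2,1) = 4.
F is a freebie, leaving (3,4) = 2.
Cage b has sum 7; hence (2,3) = 2.
The 4 cells of cage b must have sum 7; hence (3,3) = 1.
Column 3 now contains 1, leaving (1,3) = 4.
Row 2 now contains 2; hence (2,2) = 3.
3 is placed in row 2, which forces (2,4) = 1.
1 is placed in row 3, so (3,1) = 3.
Cage c needs product 96, so (3,2) = 4.
Cage e needs two cells with difference 2, leaving (4,1) = 1.
The 4 cells of cage c must have product 96, so (4,2) = 2.
Column 3 already has 4; hence (4,3) = 3.
Row 4 now contains 3; hence (4,4) = 4.
Column 1 now contains 1, so (1,1) = 2.
Column 2 now contains 2; hence (1,2) = 1.
Column 4 already has 1; hence (1,4) = 3.
Completed grid: 2 1 4 3 / 4 3 2 1 / 3 4 1 2 / 1 2 3 4.

1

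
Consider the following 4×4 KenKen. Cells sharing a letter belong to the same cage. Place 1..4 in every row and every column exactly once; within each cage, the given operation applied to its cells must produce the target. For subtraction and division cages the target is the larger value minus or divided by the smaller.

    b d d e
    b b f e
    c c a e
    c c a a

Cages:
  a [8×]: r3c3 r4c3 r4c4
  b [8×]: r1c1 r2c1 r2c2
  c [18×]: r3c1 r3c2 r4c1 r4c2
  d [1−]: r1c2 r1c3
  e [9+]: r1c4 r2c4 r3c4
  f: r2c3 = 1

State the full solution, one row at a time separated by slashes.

1 4 3 2 / 4 2 1 3 / 3 1 2 4 / 2 3 4 1

F is a freebie, which forces r2c3 = 1.
The 3 cells of cage b must have product 8, so r1c1 = 1.
The 3 cells of cage a must have product 8, leaving r4c4 = 1.
Cage c needs product 18, so r3c1 = 3.
Cage c has product 18; hence r3c2 = 1.
The 4 cells of cage c must have product 18; hence r4c1 = 2.
Cage c has product 18, so r4c2 = 3.
Row 4 already has 2, which forces r4c3 = 4.
The two cells of cage d must have difference 1; hence r1c3 = 3.
2 is placed in column 1, leaving r2c1 = 4.
The 3 cells of cage b must have product 8, which forces r2c2 = 2.
Row 2 now contains 2, so r2c4 = 3.
Column 3 already has 4; hence r3c3 = 2.
2 is placed in row 3, leaving r3c4 = 4.
2 is placed in column 2, which forces r1c2 = 4.
Column 4 already has 4, so r1c4 = 2.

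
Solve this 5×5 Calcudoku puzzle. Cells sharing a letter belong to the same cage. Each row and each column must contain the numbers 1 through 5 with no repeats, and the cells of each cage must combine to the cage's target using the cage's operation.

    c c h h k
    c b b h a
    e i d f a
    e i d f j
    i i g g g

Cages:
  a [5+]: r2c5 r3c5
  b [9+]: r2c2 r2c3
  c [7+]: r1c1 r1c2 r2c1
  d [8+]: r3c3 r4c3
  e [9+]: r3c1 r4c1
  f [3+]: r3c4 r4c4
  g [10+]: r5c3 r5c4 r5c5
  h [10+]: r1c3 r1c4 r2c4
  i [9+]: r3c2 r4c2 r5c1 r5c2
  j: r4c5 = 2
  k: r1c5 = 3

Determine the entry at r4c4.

Cage k is a single given cell, so r1c5 = 3.
J is a freebie; hence r4c5 = 2.
The two cells of cage f must have sum 3; hence r3c4 = 2.
Row 4 already has 2; hence r4c4 = 1.
The 4 cells of cage i must have sum 9, which forces r3c2 = 1.
Row 3 already has 1, so r3c5 = 4.
Column 5 now contains 4, so r2c5 = 1.
Row 3 now contains 4, so r3c1 = 5.
Row 3 already has 5; hence r3c3 = 3.
The two cells of cage e must have sum 9, which forces r4c1 = 4.
3 is placed in column 3; hence r4c3 = 5.
1 is placed in column 5; hence r5c5 = 5.
Cage c has sum 7, leaving r1c1 = 1.
Cage c has sum 7, leaving r1c2 = 4.
1 is placed in row 1, leaving r1c3 = 2.
4 is placed in row 1, so r1c4 = 5.
Column 1 now contains 4, which forces r2c1 = 2.
The two cells of cage b must have sum 9, leaving r2c2 = 5.
5 is placed in column 3; hence r2c3 = 4.
4 is placed in row 2, leaving r2c4 = 3.
Row 4 already has 5, so r4c2 = 3.
Column 1 now contains 1, leaving r5c1 = 3.
4 is placed in column 2, which forces r5c2 = 2.
2 is placed in column 3, which forces r5c3 = 1.
Column 4 already has 3, leaving r5c4 = 4.
Completed grid: 1 4 2 5 3 / 2 5 4 3 1 / 5 1 3 2 4 / 4 3 5 1 2 / 3 2 1 4 5.

1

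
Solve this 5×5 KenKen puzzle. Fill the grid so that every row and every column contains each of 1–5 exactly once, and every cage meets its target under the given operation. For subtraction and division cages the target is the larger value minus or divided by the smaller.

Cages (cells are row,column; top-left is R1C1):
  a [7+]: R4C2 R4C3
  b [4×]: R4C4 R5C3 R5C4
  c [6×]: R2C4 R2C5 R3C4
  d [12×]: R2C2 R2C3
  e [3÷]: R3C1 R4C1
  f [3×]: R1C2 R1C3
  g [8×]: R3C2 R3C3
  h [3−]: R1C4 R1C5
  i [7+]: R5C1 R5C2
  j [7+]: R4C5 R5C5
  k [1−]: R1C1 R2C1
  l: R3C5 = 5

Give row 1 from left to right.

Cage l is a single given cell; hence R3C5 = 5.
Row 2 needs a 5, and only R2C1 is open for it.
The two cells of cage k must have difference 1, leaving R1C1 = 4.
Cage h's pair has difference 3, which forces R1C4 = 5.
Cage h needs two cells with difference 3; hence R1C5 = 2.
The only place for 2 in row 2 is R2C4.
Column 4 already has 2; hence R4C4 = 1.
The 3 cells of cage b must have product 4; hence R5C3 = 1.
The 3 cells of cage b must have product 4, which forces R5C4 = 4.
4 is placed in row 5, which forces R5C5 = 3.
The two cells of cage f must have product 3; hence R1C2 = 1.
Column 3 already has 1; hence R1C3 = 3.
Column 3 now contains 3, which forces R2C3 = 4.
Column 5 already has 3; hence R2C5 = 1.
Cage e needs two cells with quotient 3, which forces R3C1 = 1.
Column 3 already has 4; hence R3C3 = 2.
1 is placed in column 4; hence R3C4 = 3.
1 is placed in row 4; hence R4C1 = 3.
Column 3 now contains 2, which forces R4C3 = 5.
Column 5 already has 3, leaving R4C5 = 4.
Row 5 already has 3, so R5C1 = 2.
4 is placed in row 5, which forces R5C2 = 5.
Row 2 now contains 4, which forces R2C2 = 3.
Row 3 already has 2, which forces R3C2 = 4.
Row 4 already has 4; hence R4C2 = 2.
Completed grid: 4 1 3 5 2 / 5 3 4 2 1 / 1 4 2 3 5 / 3 2 5 1 4 / 2 5 1 4 3.

4 1 3 5 2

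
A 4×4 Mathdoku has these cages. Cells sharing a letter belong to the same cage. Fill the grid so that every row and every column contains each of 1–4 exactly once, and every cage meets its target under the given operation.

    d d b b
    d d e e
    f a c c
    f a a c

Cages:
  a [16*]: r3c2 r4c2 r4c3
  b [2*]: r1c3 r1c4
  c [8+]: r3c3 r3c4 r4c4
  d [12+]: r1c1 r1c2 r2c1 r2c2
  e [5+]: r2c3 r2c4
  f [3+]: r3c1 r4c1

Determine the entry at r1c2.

3

In row 4, 3 can only go at r4c4, so r4c4 = 3.
Row 3 needs a 3, and only r3c3 is open for it.
Cage c has sum 8, which forces r3c4 = 2.
The two cells of cage b must have product 2, which forces r1c3 = 2.
Column 4 now contains 2, which forces r1c4 = 1.
Column 4 already has 1, leaving r2c4 = 4.
Row 3 already has 2; hence r3c1 = 1.
Row 3 already has 2; hence r3c2 = 4.
Cage f needs two cells with sum 3, which forces r4c1 = 2.
Cage a needs product 16, leaving r4c2 = 1.
Cage a needs product 16, which forces r4c3 = 4.
Cage d needs sum 12, leaving r1c1 = 4.
Column 2 now contains 4; hence r1c2 = 3.
Column 1 now contains 2, which forces r2c1 = 3.
The 4 cells of cage d must have sum 12, leaving r2c2 = 2.
4 is placed in row 2, so r2c3 = 1.
Completed grid: 4 3 2 1 / 3 2 1 4 / 1 4 3 2 / 2 1 4 3.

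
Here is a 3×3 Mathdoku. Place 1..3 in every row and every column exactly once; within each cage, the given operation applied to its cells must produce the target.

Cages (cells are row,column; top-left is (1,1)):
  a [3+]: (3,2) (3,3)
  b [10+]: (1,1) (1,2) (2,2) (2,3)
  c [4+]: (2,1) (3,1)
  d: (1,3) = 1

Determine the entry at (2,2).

2

D is a freebie, so (1,3) = 1.
Column 3 now contains 1, leaving (3,3) = 2.
The 4 cells of cage b must have sum 10, which forces (1,1) = 2.
Cage b needs sum 10, leaving (1,2) = 3.
Cage b has sum 10, which forces (2,2) = 2.
Column 3 now contains 2, leaving (2,3) = 3.
Row 3 now contains 2, which forces (3,2) = 1.
Row 2 now contains 3, leaving (2,1) = 1.
Row 3 now contains 1, leaving (3,1) = 3.
Completed grid: 2 3 1 / 1 2 3 / 3 1 2.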